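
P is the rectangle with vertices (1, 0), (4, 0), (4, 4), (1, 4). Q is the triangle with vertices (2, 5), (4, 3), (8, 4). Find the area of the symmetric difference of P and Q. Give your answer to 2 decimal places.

|P| = 12, |Q| = 5, |P∩Q| = 0.5.
|P △ Q| = |P| + |Q| − 2·|P∩Q| = 12 + 5 − 1 = 16.00.

16.00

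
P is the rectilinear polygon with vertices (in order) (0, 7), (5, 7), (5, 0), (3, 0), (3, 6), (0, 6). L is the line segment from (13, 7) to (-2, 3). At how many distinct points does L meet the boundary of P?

2

The segment meets the boundary at (3,4.333), (5,4.867).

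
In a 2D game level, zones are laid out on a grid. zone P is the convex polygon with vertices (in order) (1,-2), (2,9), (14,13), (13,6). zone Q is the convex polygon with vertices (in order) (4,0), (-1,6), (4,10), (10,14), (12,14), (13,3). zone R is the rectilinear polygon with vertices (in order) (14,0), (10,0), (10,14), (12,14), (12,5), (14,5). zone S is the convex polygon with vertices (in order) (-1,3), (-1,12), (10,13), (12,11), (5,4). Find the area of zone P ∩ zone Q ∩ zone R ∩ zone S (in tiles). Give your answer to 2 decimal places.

The intersection is the polygon with vertices (10,11.667), (11,12), (12,11), (10,9).
By the shoelace formula its area is 3.33.

3.33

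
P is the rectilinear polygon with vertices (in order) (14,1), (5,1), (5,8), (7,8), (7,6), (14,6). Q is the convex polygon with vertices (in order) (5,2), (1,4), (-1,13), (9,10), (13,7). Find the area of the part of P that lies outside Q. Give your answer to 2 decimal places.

|P| = 49, |P∩Q| = 16.8.
|P ∖ Q| = |P| − |P∩Q| = 49 − 16.8 = 32.20.

32.20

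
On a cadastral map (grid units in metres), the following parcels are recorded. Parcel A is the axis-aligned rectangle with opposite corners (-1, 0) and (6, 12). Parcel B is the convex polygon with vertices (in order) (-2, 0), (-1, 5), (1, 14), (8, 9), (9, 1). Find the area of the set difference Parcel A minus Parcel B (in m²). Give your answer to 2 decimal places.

|Parcel A| = 84, |Parcel A∩Parcel B| = 73.9633.
|Parcel A ∖ Parcel B| = |Parcel A| − |Parcel A∩Parcel B| = 84 − 73.9633 = 10.04.

10.04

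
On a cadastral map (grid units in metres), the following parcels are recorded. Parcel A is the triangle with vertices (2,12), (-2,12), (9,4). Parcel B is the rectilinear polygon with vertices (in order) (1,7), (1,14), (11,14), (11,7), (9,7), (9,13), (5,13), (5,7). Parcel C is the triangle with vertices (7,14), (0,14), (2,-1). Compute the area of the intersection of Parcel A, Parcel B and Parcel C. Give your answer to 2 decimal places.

9.24

The intersection is the polygon with vertices (5,8.571), (5,8), (4.707,7.122), (1,9.818), (1,12), (2,12).
By the shoelace formula its area is 9.24.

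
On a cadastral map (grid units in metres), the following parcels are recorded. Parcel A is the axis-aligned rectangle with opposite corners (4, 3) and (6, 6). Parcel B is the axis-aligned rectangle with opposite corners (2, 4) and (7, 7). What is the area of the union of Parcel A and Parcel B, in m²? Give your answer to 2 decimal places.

17.00

By inclusion–exclusion:
Individual areas: |Parcel A| = 6, |Parcel B| = 15.
|Parcel A∩Parcel B|: x∈[4,6], y∈[4,6] → 2·2 = 4.
|Parcel A ∪ Parcel B| = 21 − 4 = 17.00.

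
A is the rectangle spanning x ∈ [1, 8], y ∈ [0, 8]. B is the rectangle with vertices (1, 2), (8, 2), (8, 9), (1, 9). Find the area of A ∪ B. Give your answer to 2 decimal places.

63.00

By inclusion–exclusion:
Individual areas: |A| = 56, |B| = 49.
|A∩B|: x∈[1,8], y∈[2,8] → 7·6 = 42.
|A ∪ B| = 105 − 42 = 63.00.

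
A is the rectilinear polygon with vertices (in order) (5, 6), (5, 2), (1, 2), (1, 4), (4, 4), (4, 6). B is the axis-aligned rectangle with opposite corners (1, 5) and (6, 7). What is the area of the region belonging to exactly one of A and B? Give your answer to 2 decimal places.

|A| = 10, |B| = 10, |A∩B| = 1.
|A △ B| = |A| + |B| − 2·|A∩B| = 10 + 10 − 2 = 18.00.

18.00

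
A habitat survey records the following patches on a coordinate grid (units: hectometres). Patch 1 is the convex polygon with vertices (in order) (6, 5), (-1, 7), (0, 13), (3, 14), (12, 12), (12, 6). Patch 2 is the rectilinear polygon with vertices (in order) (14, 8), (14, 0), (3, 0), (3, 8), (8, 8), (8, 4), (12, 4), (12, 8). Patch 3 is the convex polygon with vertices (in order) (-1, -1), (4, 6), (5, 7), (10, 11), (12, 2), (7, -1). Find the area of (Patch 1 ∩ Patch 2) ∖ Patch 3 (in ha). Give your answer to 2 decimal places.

|Patch 1 ∩ Patch 2| = 13.381.
|(Patch 1 ∩ Patch 2) ∩ Patch 3| = 9.0247.
|(Patch 1 ∩ Patch 2) ∖ Patch 3| = 13.381 − 9.0247 = 4.36.

4.36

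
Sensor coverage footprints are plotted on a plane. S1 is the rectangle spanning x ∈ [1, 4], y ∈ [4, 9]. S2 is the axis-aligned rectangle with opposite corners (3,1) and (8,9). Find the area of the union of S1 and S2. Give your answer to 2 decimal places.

By inclusion–exclusion:
Individual areas: |S1| = 15, |S2| = 40.
|S1∩S2|: x∈[3,4], y∈[4,9] → 1·5 = 5.
|S1 ∪ S2| = 55 − 5 = 50.00.

50.00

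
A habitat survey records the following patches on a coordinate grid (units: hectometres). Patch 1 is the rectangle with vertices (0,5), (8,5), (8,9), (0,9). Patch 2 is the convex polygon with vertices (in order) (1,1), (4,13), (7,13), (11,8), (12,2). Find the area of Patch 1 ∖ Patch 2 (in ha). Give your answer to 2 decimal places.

10.00

|Patch 1| = 32, |Patch 1∩Patch 2| = 22.
|Patch 1 ∖ Patch 2| = |Patch 1| − |Patch 1∩Patch 2| = 32 − 22 = 10.00.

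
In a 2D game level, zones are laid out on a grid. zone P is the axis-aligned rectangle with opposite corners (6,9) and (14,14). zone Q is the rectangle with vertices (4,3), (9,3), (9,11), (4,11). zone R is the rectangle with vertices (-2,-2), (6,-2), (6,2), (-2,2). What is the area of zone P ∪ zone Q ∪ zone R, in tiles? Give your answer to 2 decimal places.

106.00

By inclusion–exclusion:
Individual areas: |zone P| = 40, |zone Q| = 40, |zone R| = 32.
|zone P∩zone Q|: x∈[6,9], y∈[9,11] → 3·2 = 6.
|zone P∩zone R| = 0 (no overlap).
|zone Q∩zone R| = 0 (no overlap).
|zone P∩zone Q∩zone R| = 0.
|zone P ∪ zone Q ∪ zone R| = 112 − 6 + 0 = 106.00.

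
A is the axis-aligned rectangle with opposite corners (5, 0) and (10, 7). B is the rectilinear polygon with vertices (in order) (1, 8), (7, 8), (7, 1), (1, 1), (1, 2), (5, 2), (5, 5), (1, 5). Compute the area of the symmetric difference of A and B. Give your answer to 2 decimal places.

|A| = 35, |B| = 30, |A∩B| = 12.
|A △ B| = |A| + |B| − 2·|A∩B| = 35 + 30 − 24 = 41.00.

41.00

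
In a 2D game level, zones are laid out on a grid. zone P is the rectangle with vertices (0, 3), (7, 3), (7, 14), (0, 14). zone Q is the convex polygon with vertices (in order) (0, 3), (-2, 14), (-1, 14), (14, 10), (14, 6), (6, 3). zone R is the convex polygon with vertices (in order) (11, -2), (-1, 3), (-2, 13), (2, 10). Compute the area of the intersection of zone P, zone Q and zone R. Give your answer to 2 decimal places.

33.65

The intersection is the polygon with vertices (6,3), (0,3), (0,11.5), (2,10), (6.976,3.366).
By the shoelace formula its area is 33.65.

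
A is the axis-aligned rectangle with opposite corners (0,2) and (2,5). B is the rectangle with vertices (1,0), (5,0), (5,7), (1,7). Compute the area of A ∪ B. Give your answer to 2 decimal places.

31.00

By inclusion–exclusion:
Individual areas: |A| = 6, |B| = 28.
|A∩B|: x∈[1,2], y∈[2,5] → 1·3 = 3.
|A ∪ B| = 34 − 3 = 31.00.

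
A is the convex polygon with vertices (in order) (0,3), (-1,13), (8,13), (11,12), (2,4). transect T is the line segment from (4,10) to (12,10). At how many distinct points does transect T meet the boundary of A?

The segment meets the boundary at (8.75,10).

1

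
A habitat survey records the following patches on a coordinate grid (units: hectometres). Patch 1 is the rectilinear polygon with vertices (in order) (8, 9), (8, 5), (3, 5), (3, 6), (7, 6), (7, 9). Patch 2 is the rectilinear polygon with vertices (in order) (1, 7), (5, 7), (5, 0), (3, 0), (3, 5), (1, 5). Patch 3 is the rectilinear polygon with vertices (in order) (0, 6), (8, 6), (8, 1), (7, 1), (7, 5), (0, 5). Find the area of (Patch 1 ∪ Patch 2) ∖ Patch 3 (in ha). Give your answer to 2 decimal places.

17.00

|Patch 1 ∪ Patch 2| = 24.
|(Patch 1 ∪ Patch 2) ∩ Patch 3| = 7.
|(Patch 1 ∪ Patch 2) ∖ Patch 3| = 24 − 7 = 17.00.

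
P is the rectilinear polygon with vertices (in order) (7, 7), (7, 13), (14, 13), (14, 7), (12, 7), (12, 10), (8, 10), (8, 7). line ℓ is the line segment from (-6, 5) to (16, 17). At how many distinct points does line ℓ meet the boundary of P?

The segment meets the boundary at (8.667,13), (7,12.091).

2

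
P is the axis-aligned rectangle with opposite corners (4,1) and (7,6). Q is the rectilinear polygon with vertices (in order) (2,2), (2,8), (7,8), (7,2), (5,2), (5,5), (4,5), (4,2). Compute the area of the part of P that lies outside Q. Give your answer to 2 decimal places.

6.00

|P| = 15, |P∩Q| = 9.
|P ∖ Q| = |P| − |P∩Q| = 15 − 9 = 6.00.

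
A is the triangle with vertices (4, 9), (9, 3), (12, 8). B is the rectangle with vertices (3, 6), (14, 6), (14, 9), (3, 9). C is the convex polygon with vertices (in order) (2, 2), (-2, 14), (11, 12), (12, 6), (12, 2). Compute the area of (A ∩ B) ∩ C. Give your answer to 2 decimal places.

14.97

The region (A ∩ B) ∩ C is the polygon with vertices (11.66,8.043), (11.739,7.565), (10.8,6), (6.5,6), (4,9).
By the shoelace formula its area is 14.97.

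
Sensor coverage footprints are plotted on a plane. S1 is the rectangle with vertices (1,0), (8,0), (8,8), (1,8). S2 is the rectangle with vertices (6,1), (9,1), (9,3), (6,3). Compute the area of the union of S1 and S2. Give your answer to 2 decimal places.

58.00

By inclusion–exclusion:
Individual areas: |S1| = 56, |S2| = 6.
|S1∩S2|: x∈[6,8], y∈[1,3] → 2·2 = 4.
|S1 ∪ S2| = 62 − 4 = 58.00.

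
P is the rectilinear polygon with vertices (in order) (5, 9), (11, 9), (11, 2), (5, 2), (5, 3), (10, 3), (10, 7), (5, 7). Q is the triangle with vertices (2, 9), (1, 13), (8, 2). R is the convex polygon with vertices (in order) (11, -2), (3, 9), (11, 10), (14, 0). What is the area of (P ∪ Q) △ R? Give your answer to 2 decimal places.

|P ∪ Q| = 30.3896.
|(P ∪ Q) ∩ R| = 20.9263.
|(P ∪ Q) △ R| = 30.3896 + 66 − 41.8526 = 54.54.

54.54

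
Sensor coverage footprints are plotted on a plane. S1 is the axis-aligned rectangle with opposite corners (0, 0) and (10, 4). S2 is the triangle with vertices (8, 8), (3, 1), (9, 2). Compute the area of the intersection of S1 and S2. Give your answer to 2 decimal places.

The intersection is the polygon with vertices (8.667,4), (9,2), (3,1), (5.143,4).
By the shoelace formula its area is 11.45.

11.45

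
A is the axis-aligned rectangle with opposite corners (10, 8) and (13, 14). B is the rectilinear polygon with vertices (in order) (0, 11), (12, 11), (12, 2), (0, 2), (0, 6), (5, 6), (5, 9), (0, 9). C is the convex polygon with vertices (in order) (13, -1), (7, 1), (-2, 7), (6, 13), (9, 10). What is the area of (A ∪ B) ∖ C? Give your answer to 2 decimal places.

|A ∪ B| = 105.
|(A ∪ B) ∩ C| = 63.053.
|(A ∪ B) ∖ C| = 105 − 63.053 = 41.95.

41.95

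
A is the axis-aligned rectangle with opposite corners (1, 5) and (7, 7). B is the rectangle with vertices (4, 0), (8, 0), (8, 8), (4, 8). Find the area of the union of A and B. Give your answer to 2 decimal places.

38.00

By inclusion–exclusion:
Individual areas: |A| = 12, |B| = 32.
|A∩B|: x∈[4,7], y∈[5,7] → 3·2 = 6.
|A ∪ B| = 44 − 6 = 38.00.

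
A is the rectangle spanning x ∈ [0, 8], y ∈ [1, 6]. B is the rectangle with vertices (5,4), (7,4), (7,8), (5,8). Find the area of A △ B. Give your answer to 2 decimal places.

40.00

|A∩B|: x∈[5,7], y∈[4,6] → 2·2 = 4.
|A △ B| = |A| + |B| − 2·|A∩B| = 40 + 8 − 8 = 40.00.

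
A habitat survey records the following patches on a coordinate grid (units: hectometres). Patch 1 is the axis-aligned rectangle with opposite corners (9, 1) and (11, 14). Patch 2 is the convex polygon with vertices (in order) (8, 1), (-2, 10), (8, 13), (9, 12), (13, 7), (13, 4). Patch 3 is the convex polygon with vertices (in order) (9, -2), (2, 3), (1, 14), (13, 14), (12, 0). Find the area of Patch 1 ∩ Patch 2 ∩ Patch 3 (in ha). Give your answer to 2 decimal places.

The intersection is the polygon with vertices (9,1.6), (9,12), (11,9.5), (11,2.8).
By the shoelace formula its area is 17.10.

17.10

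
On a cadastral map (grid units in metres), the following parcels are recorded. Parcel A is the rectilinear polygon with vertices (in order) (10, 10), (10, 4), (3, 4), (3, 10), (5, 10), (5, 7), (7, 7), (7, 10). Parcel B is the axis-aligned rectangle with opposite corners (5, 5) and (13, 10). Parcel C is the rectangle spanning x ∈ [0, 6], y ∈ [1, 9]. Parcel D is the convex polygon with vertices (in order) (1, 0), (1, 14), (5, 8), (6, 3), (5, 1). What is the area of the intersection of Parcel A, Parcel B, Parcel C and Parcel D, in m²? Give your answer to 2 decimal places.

0.80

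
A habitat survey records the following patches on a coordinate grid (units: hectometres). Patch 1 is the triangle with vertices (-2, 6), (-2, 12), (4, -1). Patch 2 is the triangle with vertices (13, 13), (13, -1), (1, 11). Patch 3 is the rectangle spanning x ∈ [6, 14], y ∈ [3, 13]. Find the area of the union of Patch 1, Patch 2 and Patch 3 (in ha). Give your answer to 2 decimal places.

120.58

By inclusion–exclusion:
Individual areas: |Patch 1| = 18, |Patch 2| = 84, |Patch 3| = 80.
|Patch 1∩Patch 2| = 0.
|Patch 1∩Patch 3| = 0.
|Patch 2∩Patch 3| = 61.4167.
|Patch 1∩Patch 2∩Patch 3| = 0.
|Patch 1 ∪ Patch 2 ∪ Patch 3| = 182 − 61.4167 + 0 = 120.58.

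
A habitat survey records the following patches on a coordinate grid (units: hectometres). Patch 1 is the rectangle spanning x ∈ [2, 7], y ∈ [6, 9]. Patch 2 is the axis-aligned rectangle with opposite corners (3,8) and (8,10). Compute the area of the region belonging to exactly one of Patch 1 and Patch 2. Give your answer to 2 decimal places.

17.00

|Patch 1∩Patch 2|: x∈[3,7], y∈[8,9] → 4·1 = 4.
|Patch 1 △ Patch 2| = |Patch 1| + |Patch 2| − 2·|Patch 1∩Patch 2| = 15 + 10 − 8 = 17.00.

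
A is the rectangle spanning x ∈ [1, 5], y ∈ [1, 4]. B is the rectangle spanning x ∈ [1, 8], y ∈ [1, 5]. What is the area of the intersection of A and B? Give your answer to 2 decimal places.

12.00

|A∩B|: x∈[1,5], y∈[1,4] → 4·3 = 12.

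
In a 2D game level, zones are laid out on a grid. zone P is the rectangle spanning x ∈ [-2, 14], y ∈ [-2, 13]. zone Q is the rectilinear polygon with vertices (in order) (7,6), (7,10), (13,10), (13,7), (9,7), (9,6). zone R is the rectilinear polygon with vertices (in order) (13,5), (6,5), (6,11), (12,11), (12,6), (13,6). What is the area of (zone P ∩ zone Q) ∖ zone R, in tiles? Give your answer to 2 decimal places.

|zone P ∩ zone Q| = 20.
|(zone P ∩ zone Q) ∩ zone R| = 17.
|(zone P ∩ zone Q) ∖ zone R| = 20 − 17 = 3.00.

3.00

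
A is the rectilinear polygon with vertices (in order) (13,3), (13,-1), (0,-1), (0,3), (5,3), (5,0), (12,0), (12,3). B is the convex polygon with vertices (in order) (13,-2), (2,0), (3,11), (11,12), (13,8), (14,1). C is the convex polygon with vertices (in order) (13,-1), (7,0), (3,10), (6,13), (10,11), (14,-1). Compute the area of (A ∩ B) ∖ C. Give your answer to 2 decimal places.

14.01

|A ∩ B| = 19.8409.
|(A ∩ B) ∩ C| = 5.8333.
|(A ∩ B) ∖ C| = 19.8409 − 5.8333 = 14.01.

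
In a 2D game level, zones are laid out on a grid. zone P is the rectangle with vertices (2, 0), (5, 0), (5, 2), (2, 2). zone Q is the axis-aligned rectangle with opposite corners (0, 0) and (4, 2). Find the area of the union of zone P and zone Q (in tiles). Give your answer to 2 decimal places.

By inclusion–exclusion:
Individual areas: |zone P| = 6, |zone Q| = 8.
|zone P∩zone Q|: x∈[2,4], y∈[0,2] → 2·2 = 4.
|zone P ∪ zone Q| = 14 − 4 = 10.00.

10.00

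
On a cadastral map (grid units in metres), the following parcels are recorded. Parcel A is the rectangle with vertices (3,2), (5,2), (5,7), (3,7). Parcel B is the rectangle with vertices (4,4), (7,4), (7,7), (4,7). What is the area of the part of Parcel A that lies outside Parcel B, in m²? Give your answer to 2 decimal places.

7.00

|Parcel A∩Parcel B|: x∈[4,5], y∈[4,7] → 1·3 = 3.
|Parcel A| = 10.
|Parcel A ∖ Parcel B| = |Parcel A| − |Parcel A∩Parcel B| = 10 − 3 = 7.00.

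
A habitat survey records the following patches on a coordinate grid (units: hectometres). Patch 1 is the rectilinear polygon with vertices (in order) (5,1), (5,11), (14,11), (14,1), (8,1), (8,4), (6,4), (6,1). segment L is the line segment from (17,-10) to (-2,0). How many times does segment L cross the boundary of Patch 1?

0

The segment lies entirely outside Patch 1 and never meets its boundary.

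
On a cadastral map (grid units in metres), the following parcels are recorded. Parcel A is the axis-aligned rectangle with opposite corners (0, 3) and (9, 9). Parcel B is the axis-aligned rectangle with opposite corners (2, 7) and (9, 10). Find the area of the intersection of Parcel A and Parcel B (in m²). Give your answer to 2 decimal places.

|Parcel A∩Parcel B|: x∈[2,9], y∈[7,9] → 7·2 = 14.

14.00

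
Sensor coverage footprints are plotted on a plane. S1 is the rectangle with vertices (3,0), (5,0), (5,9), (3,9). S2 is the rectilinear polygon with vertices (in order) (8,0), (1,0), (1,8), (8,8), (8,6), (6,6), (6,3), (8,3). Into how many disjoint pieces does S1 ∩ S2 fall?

1

S1 ∩ S2 is a single connected region.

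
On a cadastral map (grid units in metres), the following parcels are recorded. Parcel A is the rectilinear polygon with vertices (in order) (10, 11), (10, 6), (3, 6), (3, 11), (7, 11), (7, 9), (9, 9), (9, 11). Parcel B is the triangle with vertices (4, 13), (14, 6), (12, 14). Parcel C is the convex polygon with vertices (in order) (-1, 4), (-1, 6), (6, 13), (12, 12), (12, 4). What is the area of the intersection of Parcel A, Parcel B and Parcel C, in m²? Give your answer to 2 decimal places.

1.86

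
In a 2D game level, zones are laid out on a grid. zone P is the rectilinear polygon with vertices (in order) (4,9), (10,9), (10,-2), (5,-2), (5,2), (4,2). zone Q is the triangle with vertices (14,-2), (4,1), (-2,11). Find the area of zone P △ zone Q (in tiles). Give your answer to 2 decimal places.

|zone P| = 62, |zone Q| = 41, |zone P∩zone Q| = 20.375.
|zone P △ zone Q| = |zone P| + |zone Q| − 2·|zone P∩zone Q| = 62 + 41 − 40.75 = 62.25.

62.25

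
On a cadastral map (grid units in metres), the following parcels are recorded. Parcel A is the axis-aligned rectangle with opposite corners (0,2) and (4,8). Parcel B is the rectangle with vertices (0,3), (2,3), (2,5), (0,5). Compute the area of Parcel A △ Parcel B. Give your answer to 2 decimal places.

|Parcel A∩Parcel B|: x∈[0,2], y∈[3,5] → 2·2 = 4.
|Parcel A △ Parcel B| = |Parcel A| + |Parcel B| − 2·|Parcel A∩Parcel B| = 24 + 4 − 8 = 20.00.

20.00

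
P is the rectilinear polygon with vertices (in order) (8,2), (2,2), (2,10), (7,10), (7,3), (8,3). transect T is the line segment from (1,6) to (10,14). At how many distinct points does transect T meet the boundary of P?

The segment meets the boundary at (5.5,10), (2,6.889).

2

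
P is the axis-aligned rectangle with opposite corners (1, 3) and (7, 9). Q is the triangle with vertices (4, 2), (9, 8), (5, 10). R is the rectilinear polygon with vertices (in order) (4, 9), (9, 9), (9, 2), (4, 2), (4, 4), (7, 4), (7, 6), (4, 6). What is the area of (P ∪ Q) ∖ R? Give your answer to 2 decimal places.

|P ∪ Q| = 40.8167.
|(P ∪ Q) ∩ R| = 15.7542.
|(P ∪ Q) ∖ R| = 40.8167 − 15.7542 = 25.06.

25.06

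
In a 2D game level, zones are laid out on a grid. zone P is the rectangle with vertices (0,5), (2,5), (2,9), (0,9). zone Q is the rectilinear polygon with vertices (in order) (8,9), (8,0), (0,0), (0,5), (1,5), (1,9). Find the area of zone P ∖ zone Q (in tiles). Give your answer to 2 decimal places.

4.00

|zone P| = 8, |zone P∩zone Q| = 4.
|zone P ∖ zone Q| = |zone P| − |zone P∩zone Q| = 8 − 4 = 4.00.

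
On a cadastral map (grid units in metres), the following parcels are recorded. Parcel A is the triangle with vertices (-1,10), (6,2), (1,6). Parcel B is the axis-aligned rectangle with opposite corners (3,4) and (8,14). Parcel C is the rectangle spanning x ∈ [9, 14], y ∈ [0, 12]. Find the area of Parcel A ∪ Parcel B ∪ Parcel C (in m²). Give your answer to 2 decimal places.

115.21

By inclusion–exclusion:
Individual areas: |Parcel A| = 6, |Parcel B| = 50, |Parcel C| = 60.
|Parcel A∩Parcel B| = 0.7929.
|Parcel A∩Parcel C| = 0.
|Parcel B∩Parcel C| = 0 (no overlap).
|Parcel A∩Parcel B∩Parcel C| = 0.
|Parcel A ∪ Parcel B ∪ Parcel C| = 116 − 0.7929 + 0 = 115.21.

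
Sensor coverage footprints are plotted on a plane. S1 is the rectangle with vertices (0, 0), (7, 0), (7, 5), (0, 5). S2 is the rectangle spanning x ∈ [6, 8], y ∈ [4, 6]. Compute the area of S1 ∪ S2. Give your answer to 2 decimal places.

By inclusion–exclusion:
Individual areas: |S1| = 35, |S2| = 4.
|S1∩S2|: x∈[6,7], y∈[4,5] → 1·1 = 1.
|S1 ∪ S2| = 39 − 1 = 38.00.

38.00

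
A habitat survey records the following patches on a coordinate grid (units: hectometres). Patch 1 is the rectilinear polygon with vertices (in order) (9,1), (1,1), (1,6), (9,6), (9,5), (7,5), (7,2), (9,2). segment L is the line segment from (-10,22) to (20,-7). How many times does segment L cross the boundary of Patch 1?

The segment meets the boundary at (7.586,5), (6.552,6).

2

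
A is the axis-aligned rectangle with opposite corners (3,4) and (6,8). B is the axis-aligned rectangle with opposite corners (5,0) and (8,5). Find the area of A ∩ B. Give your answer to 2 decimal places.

|A∩B|: x∈[5,6], y∈[4,5] → 1·1 = 1.

1.00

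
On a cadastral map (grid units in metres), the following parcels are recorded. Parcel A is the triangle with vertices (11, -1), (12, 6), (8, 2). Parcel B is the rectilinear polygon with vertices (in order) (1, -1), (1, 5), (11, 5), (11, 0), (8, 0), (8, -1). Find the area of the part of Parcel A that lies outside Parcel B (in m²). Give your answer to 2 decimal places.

3.50

|Parcel A| = 12, |Parcel A∩Parcel B| = 8.5.
|Parcel A ∖ Parcel B| = |Parcel A| − |Parcel A∩Parcel B| = 12 − 8.5 = 3.50.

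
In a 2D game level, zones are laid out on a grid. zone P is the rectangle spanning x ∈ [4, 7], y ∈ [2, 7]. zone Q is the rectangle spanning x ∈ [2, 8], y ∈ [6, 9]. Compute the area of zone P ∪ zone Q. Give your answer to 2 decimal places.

30.00

By inclusion–exclusion:
Individual areas: |zone P| = 15, |zone Q| = 18.
|zone P∩zone Q|: x∈[4,7], y∈[6,7] → 3·1 = 3.
|zone P ∪ zone Q| = 33 − 3 = 30.00.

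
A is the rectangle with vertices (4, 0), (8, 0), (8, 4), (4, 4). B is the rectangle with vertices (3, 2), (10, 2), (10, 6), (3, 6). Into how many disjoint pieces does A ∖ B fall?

1

A ∖ B is a single connected region.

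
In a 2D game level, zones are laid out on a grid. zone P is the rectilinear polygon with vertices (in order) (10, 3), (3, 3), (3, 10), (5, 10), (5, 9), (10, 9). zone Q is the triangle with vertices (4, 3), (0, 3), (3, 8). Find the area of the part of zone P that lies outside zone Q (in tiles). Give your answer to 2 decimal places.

|zone P| = 44, |zone P∩zone Q| = 2.5.
|zone P ∖ zone Q| = |zone P| − |zone P∩zone Q| = 44 − 2.5 = 41.50.

41.50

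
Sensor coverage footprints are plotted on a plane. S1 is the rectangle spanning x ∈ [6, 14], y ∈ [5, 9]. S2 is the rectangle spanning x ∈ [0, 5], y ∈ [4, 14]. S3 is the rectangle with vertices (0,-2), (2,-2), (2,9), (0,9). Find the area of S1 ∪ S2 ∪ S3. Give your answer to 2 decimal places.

94.00

By inclusion–exclusion:
Individual areas: |S1| = 32, |S2| = 50, |S3| = 22.
|S1∩S2| = 0 (no overlap).
|S1∩S3| = 0 (no overlap).
|S2∩S3|: x∈[0,2], y∈[4,9] → 2·5 = 10.
|S1∩S2∩S3| = 0.
|S1 ∪ S2 ∪ S3| = 104 − 10 + 0 = 94.00.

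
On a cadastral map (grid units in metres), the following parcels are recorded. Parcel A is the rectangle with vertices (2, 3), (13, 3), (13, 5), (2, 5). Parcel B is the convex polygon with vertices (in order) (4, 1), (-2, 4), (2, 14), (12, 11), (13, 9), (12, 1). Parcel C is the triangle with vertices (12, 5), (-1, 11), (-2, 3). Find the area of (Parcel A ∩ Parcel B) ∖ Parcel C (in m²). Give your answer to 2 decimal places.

|Parcel A ∩ Parcel B| = 20.75.
|(Parcel A ∩ Parcel B) ∩ Parcel C| = 7.1429.
|(Parcel A ∩ Parcel B) ∖ Parcel C| = 20.75 − 7.1429 = 13.61.

13.61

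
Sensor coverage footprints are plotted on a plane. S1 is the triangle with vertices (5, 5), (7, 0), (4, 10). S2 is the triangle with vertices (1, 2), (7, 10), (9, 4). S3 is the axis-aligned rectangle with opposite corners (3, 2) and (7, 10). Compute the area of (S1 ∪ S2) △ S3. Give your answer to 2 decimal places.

22.76

|S1 ∪ S2| = 26.9691.
|(S1 ∪ S2) ∩ S3| = 18.1024.
|(S1 ∪ S2) △ S3| = 26.9691 + 32 − 36.2049 = 22.76.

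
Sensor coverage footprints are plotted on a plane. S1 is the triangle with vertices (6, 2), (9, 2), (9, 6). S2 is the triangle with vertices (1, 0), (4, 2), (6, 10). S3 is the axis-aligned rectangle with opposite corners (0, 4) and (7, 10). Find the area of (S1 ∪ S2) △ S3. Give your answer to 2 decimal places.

49.00

|S1 ∪ S2| = 16.
|(S1 ∪ S2) ∩ S3| = 4.5.
|(S1 ∪ S2) △ S3| = 16 + 42 − 9 = 49.00.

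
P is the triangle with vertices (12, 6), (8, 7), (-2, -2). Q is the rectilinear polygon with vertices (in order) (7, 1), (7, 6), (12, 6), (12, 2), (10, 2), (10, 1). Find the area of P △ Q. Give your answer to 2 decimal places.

|P| = 23, |Q| = 23, |P∩Q| = 7.1429.
|P △ Q| = |P| + |Q| − 2·|P∩Q| = 23 + 23 − 14.2857 = 31.71.

31.71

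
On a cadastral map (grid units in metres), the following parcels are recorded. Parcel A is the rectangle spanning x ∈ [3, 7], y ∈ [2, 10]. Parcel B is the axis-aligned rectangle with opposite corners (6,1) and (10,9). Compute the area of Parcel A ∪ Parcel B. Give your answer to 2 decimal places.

57.00

By inclusion–exclusion:
Individual areas: |Parcel A| = 32, |Parcel B| = 32.
|Parcel A∩Parcel B|: x∈[6,7], y∈[2,9] → 1·7 = 7.
|Parcel A ∪ Parcel B| = 64 − 7 = 57.00.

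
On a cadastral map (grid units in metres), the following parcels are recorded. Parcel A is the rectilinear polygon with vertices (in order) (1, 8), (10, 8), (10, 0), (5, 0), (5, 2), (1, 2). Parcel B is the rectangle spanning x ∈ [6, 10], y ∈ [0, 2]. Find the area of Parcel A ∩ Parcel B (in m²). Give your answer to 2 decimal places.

The intersection is the polygon with vertices (10,0), (6,0), (6,2), (10,2).
By the shoelace formula its area is 8.00.

8.00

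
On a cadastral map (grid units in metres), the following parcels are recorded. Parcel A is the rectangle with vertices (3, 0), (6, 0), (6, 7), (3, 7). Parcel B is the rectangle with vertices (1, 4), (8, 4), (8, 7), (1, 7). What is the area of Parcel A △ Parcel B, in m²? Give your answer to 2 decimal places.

24.00

|Parcel A∩Parcel B|: x∈[3,6], y∈[4,7] → 3·3 = 9.
|Parcel A △ Parcel B| = |Parcel A| + |Parcel B| − 2·|Parcel A∩Parcel B| = 21 + 21 − 18 = 24.00.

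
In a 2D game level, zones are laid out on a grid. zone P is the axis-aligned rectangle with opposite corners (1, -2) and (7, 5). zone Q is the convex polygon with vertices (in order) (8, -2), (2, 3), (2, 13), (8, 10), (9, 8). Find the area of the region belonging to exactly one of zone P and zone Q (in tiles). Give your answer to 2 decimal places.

|zone P| = 42, |zone Q| = 72, |zone P∩zone Q| = 20.4167.
|zone P △ zone Q| = |zone P| + |zone Q| − 2·|zone P∩zone Q| = 42 + 72 − 40.8333 = 73.17.

73.17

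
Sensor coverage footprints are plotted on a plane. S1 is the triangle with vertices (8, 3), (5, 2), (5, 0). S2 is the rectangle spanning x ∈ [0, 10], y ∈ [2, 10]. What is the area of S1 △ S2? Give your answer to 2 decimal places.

81.00

|S1| = 3, |S2| = 80, |S1∩S2| = 1.
|S1 △ S2| = |S1| + |S2| − 2·|S1∩S2| = 3 + 80 − 2 = 81.00.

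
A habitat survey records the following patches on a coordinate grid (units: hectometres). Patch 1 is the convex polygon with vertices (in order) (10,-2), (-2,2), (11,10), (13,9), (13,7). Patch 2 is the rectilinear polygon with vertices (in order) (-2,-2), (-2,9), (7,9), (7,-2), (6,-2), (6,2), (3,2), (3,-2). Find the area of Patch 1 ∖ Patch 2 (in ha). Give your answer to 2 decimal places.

|Patch 1| = 89.5, |Patch 1∩Patch 2| = 31.9231.
|Patch 1 ∖ Patch 2| = |Patch 1| − |Patch 1∩Patch 2| = 89.5 − 31.9231 = 57.58.

57.58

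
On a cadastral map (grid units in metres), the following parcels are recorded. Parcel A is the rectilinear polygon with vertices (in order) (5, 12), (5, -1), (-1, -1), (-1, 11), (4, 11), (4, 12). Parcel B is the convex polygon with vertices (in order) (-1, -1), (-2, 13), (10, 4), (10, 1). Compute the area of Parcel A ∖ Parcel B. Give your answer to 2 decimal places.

11.31

|Parcel A| = 73, |Parcel A∩Parcel B| = 61.6856.
|Parcel A ∖ Parcel B| = |Parcel A| − |Parcel A∩Parcel B| = 73 − 61.6856 = 11.31.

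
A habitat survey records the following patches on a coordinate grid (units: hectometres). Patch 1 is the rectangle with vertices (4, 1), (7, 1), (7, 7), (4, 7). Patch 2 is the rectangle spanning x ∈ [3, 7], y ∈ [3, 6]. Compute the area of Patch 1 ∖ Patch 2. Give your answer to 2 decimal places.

9.00

|Patch 1∩Patch 2|: x∈[4,7], y∈[3,6] → 3·3 = 9.
|Patch 1| = 18.
|Patch 1 ∖ Patch 2| = |Patch 1| − |Patch 1∩Patch 2| = 18 − 9 = 9.00.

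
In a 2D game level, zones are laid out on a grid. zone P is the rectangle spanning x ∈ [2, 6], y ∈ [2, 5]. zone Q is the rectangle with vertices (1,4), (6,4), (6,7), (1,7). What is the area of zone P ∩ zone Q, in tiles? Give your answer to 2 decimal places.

|zone P∩zone Q|: x∈[2,6], y∈[4,5] → 4·1 = 4.

4.00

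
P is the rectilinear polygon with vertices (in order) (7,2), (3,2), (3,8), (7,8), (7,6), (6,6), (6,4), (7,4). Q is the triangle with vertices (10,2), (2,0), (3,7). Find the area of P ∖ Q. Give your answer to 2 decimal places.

|P| = 22, |P∩Q| = 13.7857.
|P ∖ Q| = |P| − |P∩Q| = 22 − 13.7857 = 8.21.

8.21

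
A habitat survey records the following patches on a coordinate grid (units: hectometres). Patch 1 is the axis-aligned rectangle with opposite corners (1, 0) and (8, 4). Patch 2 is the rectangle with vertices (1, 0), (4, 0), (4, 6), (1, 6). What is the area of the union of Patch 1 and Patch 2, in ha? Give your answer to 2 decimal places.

By inclusion–exclusion:
Individual areas: |Patch 1| = 28, |Patch 2| = 18.
|Patch 1∩Patch 2|: x∈[1,4], y∈[0,4] → 3·4 = 12.
|Patch 1 ∪ Patch 2| = 46 − 12 = 34.00.

34.00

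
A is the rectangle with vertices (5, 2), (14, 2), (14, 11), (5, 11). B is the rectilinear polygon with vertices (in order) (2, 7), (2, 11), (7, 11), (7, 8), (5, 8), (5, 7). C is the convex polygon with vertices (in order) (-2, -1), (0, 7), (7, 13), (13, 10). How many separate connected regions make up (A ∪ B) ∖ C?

(A ∪ B) ∖ C splits into 2 disjoint pieces (area 50.5333, area 3.0476).

2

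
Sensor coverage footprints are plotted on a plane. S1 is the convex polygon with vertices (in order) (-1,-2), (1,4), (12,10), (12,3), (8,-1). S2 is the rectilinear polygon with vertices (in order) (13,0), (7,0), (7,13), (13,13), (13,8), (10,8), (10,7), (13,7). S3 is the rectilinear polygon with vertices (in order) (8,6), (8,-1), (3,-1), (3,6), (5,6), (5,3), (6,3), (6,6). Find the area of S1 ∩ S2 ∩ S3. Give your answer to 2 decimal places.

The intersection is the polygon with vertices (7,0), (7,6), (8,6), (8,0).
By the shoelace formula its area is 6.00.

6.00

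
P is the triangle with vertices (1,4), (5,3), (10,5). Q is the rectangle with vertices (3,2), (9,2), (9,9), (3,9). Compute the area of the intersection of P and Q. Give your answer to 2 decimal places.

The intersection is the polygon with vertices (5,3), (3,3.5), (3,4.222), (9,4.889), (9,4.6).
By the shoelace formula its area is 5.63.

5.63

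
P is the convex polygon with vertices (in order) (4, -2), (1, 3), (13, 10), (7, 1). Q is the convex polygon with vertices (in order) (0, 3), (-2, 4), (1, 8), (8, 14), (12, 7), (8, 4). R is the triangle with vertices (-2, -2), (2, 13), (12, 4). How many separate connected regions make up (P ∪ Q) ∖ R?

3

(P ∪ Q) ∖ R splits into 3 disjoint pieces (area 3.213, area 29.0917, area 7.0636).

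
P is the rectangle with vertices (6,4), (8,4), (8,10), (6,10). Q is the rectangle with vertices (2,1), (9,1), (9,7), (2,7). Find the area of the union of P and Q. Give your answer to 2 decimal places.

48.00

By inclusion–exclusion:
Individual areas: |P| = 12, |Q| = 42.
|P∩Q|: x∈[6,8], y∈[4,7] → 2·3 = 6.
|P ∪ Q| = 54 − 6 = 48.00.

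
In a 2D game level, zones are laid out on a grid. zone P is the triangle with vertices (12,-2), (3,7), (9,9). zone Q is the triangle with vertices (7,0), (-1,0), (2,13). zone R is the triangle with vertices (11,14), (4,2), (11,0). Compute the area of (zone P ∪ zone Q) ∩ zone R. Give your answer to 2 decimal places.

|zone P ∪ zone Q| = 86.358.
|(zone P ∪ zone Q) ∩ zone R| = 29.32.

29.32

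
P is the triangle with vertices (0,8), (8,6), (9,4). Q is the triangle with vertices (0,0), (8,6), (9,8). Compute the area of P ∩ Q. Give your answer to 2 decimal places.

The intersection is the polygon with vertices (8,6), (6.698,5.023), (6,5.333), (7.024,6.244).
By the shoelace formula its area is 1.11.

1.11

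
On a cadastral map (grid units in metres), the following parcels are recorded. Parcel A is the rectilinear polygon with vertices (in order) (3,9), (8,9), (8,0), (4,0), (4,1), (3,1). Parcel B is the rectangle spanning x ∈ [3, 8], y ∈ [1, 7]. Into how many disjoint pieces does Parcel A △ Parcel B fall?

2

Parcel A △ Parcel B splits into 2 disjoint pieces (area 10, area 4).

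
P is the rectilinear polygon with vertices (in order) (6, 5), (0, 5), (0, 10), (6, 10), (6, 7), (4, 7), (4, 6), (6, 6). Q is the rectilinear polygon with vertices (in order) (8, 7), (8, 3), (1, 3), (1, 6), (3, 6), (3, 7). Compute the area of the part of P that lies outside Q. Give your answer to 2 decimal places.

|P| = 28, |P∩Q| = 6.
|P ∖ Q| = |P| − |P∩Q| = 28 − 6 = 22.00.

22.00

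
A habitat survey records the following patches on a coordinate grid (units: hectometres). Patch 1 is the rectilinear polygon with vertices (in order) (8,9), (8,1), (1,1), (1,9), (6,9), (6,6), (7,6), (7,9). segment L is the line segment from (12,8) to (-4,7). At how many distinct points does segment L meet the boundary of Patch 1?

4

The segment meets the boundary at (1,7.312), (6,7.625), (7,7.688), (8,7.75).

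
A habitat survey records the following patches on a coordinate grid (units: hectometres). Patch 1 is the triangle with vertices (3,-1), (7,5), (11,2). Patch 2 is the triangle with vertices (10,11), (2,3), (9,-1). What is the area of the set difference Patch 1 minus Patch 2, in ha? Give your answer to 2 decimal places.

|Patch 1| = 18, |Patch 1∩Patch 2| = 12.9536.
|Patch 1 ∖ Patch 2| = |Patch 1| − |Patch 1∩Patch 2| = 18 − 12.9536 = 5.05.

5.05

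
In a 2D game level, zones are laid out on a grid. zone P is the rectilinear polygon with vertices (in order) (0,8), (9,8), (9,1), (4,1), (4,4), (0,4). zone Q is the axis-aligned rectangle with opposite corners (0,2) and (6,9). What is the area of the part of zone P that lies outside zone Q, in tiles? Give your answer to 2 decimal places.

23.00

|zone P| = 51, |zone P∩zone Q| = 28.
|zone P ∖ zone Q| = |zone P| − |zone P∩zone Q| = 51 − 28 = 23.00.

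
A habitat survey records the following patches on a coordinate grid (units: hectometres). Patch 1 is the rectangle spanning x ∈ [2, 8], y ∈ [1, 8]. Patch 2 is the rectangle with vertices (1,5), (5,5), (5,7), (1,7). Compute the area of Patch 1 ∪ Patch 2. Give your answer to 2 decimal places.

By inclusion–exclusion:
Individual areas: |Patch 1| = 42, |Patch 2| = 8.
|Patch 1∩Patch 2|: x∈[2,5], y∈[5,7] → 3·2 = 6.
|Patch 1 ∪ Patch 2| = 50 − 6 = 44.00.

44.00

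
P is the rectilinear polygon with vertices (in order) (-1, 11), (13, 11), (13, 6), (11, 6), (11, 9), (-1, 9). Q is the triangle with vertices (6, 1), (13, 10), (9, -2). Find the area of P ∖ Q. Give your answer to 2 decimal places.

31.24

|P| = 34, |P∩Q| = 2.7619.
|P ∖ Q| = |P| − |P∩Q| = 34 − 2.7619 = 31.24.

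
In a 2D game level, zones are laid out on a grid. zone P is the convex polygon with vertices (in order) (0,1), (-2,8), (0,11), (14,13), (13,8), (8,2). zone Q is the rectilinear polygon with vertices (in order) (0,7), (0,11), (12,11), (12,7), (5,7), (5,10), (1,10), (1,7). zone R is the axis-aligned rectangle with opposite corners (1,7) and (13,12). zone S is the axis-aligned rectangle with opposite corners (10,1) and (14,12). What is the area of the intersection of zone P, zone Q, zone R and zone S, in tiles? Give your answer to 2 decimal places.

8.00

The intersection is the polygon with vertices (12,7), (10,7), (10,11), (12,11).
By the shoelace formula its area is 8.00.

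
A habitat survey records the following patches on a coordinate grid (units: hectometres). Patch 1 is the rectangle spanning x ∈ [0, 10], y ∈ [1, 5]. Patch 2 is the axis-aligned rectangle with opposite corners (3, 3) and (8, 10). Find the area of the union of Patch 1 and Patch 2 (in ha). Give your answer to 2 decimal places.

65.00

By inclusion–exclusion:
Individual areas: |Patch 1| = 40, |Patch 2| = 35.
|Patch 1∩Patch 2|: x∈[3,8], y∈[3,5] → 5·2 = 10.
|Patch 1 ∪ Patch 2| = 75 − 10 = 65.00.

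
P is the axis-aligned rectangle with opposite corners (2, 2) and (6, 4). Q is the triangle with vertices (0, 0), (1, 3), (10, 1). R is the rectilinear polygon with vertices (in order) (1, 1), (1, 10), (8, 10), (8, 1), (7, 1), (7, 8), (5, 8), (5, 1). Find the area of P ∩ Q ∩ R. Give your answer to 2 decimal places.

1.33

The intersection is the polygon with vertices (2,2.778), (5,2.111), (5,2), (2,2).
By the shoelace formula its area is 1.33.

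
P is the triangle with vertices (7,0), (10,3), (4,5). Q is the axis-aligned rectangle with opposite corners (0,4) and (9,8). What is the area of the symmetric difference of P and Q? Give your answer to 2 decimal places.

|P| = 12, |Q| = 36, |P∩Q| = 1.2.
|P △ Q| = |P| + |Q| − 2·|P∩Q| = 12 + 36 − 2.4 = 45.60.

45.60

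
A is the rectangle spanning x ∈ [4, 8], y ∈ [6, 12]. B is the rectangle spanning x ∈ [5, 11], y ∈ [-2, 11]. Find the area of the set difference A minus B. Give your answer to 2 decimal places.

9.00

|A∩B|: x∈[5,8], y∈[6,11] → 3·5 = 15.
|A| = 24.
|A ∖ B| = |A| − |A∩B| = 24 − 15 = 9.00.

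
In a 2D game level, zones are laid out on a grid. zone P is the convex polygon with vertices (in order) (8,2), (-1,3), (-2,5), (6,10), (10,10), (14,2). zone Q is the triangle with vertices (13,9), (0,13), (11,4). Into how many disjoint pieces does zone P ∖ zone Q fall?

2

zone P ∖ zone Q splits into 2 disjoint pieces (area 63.6868, area 0.0114).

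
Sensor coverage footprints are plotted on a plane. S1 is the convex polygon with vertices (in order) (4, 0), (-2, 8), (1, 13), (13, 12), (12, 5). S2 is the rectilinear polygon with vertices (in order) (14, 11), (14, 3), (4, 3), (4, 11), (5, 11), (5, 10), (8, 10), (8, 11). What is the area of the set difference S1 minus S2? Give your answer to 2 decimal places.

|S1| = 129, |S1∩S2| = 60.3714.
|S1 ∖ S2| = |S1| − |S1∩S2| = 129 − 60.3714 = 68.63.

68.63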